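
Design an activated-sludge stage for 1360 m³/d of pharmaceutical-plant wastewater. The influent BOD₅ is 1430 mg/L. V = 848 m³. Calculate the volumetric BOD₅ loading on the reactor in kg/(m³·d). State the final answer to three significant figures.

Volumetric loading L_v = Q·S₀ / V = 1360 × 1430 g/m³ / 848.0 m³ = 2293 g/(m³·d) = 2.293 kg BOD₅/(m³·d).

L_v ≈ 2.29 kg BOD₅/(m³·d)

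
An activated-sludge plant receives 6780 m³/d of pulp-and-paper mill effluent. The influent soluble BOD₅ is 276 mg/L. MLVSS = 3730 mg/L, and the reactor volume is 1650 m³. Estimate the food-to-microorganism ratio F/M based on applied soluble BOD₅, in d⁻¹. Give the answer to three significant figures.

F/M ≈ 0.304 d⁻¹

F/M = applied load / biomass = Q·S₀/(V·X) = 6780 × 276 / (1650 × 3730) = 0.3041 d⁻¹.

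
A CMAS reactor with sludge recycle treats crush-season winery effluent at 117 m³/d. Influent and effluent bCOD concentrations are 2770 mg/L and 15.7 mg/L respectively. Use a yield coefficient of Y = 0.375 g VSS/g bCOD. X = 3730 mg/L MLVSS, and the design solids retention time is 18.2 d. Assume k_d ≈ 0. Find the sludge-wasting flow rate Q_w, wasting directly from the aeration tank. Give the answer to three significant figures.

With k_d = 0 the design equation reduces to V = Y Q (S₀−S) θ_c / X = 0.375 × 117 × (2770 − 15.7) × 18.2 / 3730 = 589.6 m³.
With mixed-liquor wasting, θ_c = V/Q_w, so Q_w = V/θ_c = 589.6/18.2 = 32.40 m³/d.

Q_w ≈ 32.4 m³/d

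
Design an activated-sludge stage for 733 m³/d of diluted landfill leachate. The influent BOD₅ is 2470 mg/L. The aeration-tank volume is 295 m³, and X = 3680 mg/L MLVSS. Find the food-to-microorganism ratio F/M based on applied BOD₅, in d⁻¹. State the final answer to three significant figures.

F/M ≈ 1.67 d⁻¹

Food-to-microorganism ratio F/M = Q S₀ / (V X) = 733 × 2470 / (295.0 × 3680) = 1.668 d⁻¹.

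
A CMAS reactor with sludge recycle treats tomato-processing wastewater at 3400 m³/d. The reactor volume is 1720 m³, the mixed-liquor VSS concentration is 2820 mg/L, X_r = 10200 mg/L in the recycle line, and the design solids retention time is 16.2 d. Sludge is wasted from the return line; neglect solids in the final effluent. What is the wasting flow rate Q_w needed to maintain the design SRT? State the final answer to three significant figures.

θ_c = V·X/(Q_w·X_r) when wasting from the recycle, so Q_w = V·X/(θ_c·X_r) = 1720 × 2820 / (16.2 × 10200) = 29.35 m³/d.

Q_w ≈ 29.4 m³/d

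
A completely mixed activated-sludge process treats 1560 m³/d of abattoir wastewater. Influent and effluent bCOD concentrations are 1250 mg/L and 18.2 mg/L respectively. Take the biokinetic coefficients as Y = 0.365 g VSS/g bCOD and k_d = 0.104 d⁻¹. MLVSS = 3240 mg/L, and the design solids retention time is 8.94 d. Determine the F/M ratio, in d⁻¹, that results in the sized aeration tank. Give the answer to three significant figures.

F/M ≈ 0.600 d⁻¹

Steady-state biomass mass balance: V·X·(1 + k_d·θ_c) = Y·Q·(S₀ − S)·θ_c, so V = 0.365 × 1560 × (1250 − 18.2) × 8.94 / [3240 × (1 + 0.104 × 8.94)] = 6.27×10^6 / 6252 = 1003 m³.
F/M = applied load / biomass = Q·S₀/(V·X) = 1560 × 1250 / (1003 × 3240) = 0.6001 d⁻¹.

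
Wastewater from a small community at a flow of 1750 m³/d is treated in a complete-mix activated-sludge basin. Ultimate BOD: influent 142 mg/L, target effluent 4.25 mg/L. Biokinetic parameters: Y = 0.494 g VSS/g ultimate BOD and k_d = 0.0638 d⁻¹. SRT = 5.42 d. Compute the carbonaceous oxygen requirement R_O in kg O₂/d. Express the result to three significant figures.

R_O ≈ 115 kg O₂/d

Correct the yield for decay: Y_obs = Y/(1 + k_d θ_c) = 0.494 / (1 + 0.0638 × 5.42) = 0.494 / 1.346 = 0.3671.
Q·(S₀ − S) = 1750 × (142 − 4.25) × 10⁻³ = 241.1 kg/d removed.
Biomass synthesised: P_X = Y_obs × 241.1 = 88.49 kg VSS/d.
Carbonaceous O₂ demand = substrate oxidised − cell-mass equivalent = 241.1 − 1.42 × 88.49 = 115.4 kg O₂/d.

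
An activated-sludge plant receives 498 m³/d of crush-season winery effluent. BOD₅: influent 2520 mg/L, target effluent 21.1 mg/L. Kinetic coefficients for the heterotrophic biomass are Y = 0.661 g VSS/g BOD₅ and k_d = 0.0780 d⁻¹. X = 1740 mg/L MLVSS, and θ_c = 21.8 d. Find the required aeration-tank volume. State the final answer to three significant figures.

Steady-state biomass mass balance: V·X·(1 + k_d·θ_c) = Y·Q·(S₀ − S)·θ_c, so V = 0.661 × 498 × (2520 − 21.1) × 21.8 / [1740 × (1 + 0.0780 × 21.8)] = 1.79×10^7 / 4699 = 3816 m³.

V ≈ 3820 m³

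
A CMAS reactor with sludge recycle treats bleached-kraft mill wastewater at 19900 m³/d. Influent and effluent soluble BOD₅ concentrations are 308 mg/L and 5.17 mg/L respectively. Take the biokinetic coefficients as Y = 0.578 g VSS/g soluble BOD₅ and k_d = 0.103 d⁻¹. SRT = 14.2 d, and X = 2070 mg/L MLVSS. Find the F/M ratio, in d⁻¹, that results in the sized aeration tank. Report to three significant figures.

F/M ≈ 0.305 d⁻¹

Rearranging the biomass balance for a CMAS with decay, V = Y·Q·ΔS·θ_c / [X·(1+k_d θ_c)] = 0.578 × 19900 × (308 − 5.17) × 14.2 / [2070 × (1 + 0.103 × 14.2)] = 4.95×10^7 / 5098 = 9703 m³.
F/M = applied load / biomass = Q·S₀/(V·X) = 19900 × 308 / (9703 × 2070) = 0.3052 d⁻¹.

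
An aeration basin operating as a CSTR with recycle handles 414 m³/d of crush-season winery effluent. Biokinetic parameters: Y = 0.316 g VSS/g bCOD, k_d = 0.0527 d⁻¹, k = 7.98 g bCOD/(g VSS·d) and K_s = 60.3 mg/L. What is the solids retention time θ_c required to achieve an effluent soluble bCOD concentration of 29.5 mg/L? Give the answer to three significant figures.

Specific growth rate at S = 29.5 mg/L: μ = YkS/(K_s+S) = 0.316·7.98·29.5/(60.3+29.5) = 0.8284 d⁻¹.
Then 1/θ_c = μ − k_d = 0.8284 − 0.0527 = 0.7757 d⁻¹, giving θ_c = 1.289 d.

θ_c ≈ 1.29 d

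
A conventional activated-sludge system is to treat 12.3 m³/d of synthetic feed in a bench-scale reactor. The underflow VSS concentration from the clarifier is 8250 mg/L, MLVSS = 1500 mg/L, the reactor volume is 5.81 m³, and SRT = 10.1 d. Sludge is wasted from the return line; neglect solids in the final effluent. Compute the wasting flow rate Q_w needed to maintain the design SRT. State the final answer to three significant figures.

Q_w ≈ 0.105 m³/d

Q_w = (V·X)/(θ_c X_r) = 5.810 × 1500 / (10.1 × 8250) = 0.1046 m³/d.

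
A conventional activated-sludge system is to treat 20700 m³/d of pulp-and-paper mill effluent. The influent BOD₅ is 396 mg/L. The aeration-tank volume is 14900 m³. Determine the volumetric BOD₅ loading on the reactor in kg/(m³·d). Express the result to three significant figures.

L_v = Q S₀ / V = 20700 × 396 × 10⁻³ / 14900 = 0.5501 kg/(m³·d).

L_v ≈ 0.550 kg BOD₅/(m³·d)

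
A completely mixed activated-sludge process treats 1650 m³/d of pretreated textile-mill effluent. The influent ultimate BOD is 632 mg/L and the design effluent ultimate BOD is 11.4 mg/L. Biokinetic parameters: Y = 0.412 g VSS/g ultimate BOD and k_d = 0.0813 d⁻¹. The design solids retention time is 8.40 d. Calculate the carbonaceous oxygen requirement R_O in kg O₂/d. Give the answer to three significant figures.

R_O ≈ 668 kg O₂/d

Observed yield with endogenous decay: Y_obs = Y / (1 + k_d·θ_c) = 0.412 / (1 + 0.0813 × 8.40) = 0.412 / 1.683 = 0.2448 g VSS/g ultimate BOD.
Q·(S₀ − S) = 1650 × (632 − 11.4) × 10⁻³ = 1024 kg/d removed.
Biomass synthesised: P_X = Y_obs × 1024 = 250.7 kg VSS/d.
Carbonaceous O₂ demand = substrate oxidised − cell-mass equivalent = 1024 − 1.42 × 250.7 = 668.0 kg O₂/d.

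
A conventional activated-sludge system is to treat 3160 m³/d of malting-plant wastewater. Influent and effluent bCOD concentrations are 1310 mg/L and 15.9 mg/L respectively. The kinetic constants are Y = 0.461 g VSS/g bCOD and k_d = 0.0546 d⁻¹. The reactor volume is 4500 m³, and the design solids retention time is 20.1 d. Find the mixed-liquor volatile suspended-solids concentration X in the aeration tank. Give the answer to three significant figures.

X ≈ 4010 mg/L

From V·X·(1 + k_d·θ_c) = Y·Q·(S₀ − S)·θ_c: X = 0.461 × 3160 × (1310 − 15.9) × 20.1 / [4500 × (1 + 0.0546 × 20.1)] = 4015 mg/L.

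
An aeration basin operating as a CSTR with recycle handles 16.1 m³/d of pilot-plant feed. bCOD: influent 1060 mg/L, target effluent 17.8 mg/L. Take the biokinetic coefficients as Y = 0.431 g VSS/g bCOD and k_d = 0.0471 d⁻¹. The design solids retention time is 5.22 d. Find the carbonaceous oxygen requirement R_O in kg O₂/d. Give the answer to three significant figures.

R_O ≈ 8.54 kg O₂/d

Observed yield with endogenous decay: Y_obs = Y / (1 + k_d·θ_c) = 0.431 / (1 + 0.0471 × 5.22) = 0.431 / 1.246 = 0.3459 g VSS/g bCOD.
Q·(S₀ − S) = 16.1 × (1060 − 17.8) × 10⁻³ = 16.78 kg/d removed.
P_X = Y_obs·Q·(S₀ − S) = 0.3459 × 16.78 = 5.805 kg VSS/d.
Carbonaceous O₂ demand = substrate oxidised − cell-mass equivalent = 16.78 − 1.42 × 5.805 = 8.537 kg O₂/d.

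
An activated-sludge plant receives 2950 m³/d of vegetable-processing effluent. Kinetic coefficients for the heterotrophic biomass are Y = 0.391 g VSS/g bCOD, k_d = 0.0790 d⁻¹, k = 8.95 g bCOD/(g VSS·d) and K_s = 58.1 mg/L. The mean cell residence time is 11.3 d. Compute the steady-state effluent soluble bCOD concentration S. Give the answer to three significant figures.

For a completely mixed reactor with recycle the Lawrence–McCarty relation gives S = K_s·(1 + k_d·θ_c) / [θ_c·(Y·k − k_d) − 1] = 58.1 × (1 + 0.0790 × 11.3) / [11.3 × (0.391 × 8.95 − 0.0790) − 1] = 110.0 / 37.65 = 2.921 mg/L.

S ≈ 2.92 mg/L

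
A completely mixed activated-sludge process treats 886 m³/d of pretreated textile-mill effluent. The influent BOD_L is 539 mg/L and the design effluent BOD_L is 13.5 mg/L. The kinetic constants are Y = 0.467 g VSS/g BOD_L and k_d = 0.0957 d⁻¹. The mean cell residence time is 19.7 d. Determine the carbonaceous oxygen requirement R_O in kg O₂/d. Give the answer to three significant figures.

The observed yield is Y_obs = Y/(1 + k_d·θ_c) = 0.467 / (1 + 0.0957 × 19.7) = 0.467 / 2.885 = 0.1619 g VSS per g BOD_L removed.
Mass of BOD_L removed per day: Q(S₀ − S) = 886 × 525.5 g/m³ = 465.6 kg/d.
Biomass synthesised: P_X = Y_obs × 465.6 = 75.36 kg VSS/d.
R_O = Q·ΔS − 1.42 P_X = 465.6 − 107.0 = 358.6 kg O₂/d.

R_O ≈ 359 kg O₂/d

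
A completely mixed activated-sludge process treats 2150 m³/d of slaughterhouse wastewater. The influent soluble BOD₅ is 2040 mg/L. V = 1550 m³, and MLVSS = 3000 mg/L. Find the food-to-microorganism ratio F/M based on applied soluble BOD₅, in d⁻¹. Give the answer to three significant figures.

F/M ≈ 0.943 d⁻¹

F/M = Q·S₀ / (V·X) = 2150 × 2040 / (1550 × 3000) = 0.9432 g soluble BOD₅·(g VSS·d)⁻¹.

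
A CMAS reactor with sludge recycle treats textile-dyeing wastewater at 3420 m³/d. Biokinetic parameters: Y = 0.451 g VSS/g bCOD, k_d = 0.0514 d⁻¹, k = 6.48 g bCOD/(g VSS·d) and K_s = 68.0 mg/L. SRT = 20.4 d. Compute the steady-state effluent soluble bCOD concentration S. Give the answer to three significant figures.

S ≈ 2.42 mg/L

Effluent substrate depends only on kinetics and SRT: S = K_s(1 + k_d θ_c) / [θ_c(Yk − k_d) − 1] = 68.0 × (1 + 0.0514 × 20.4) / [20.4 × (0.451 × 6.48 − 0.0514) − 1] = 139.3 / 57.57 = 2.420 mg/L.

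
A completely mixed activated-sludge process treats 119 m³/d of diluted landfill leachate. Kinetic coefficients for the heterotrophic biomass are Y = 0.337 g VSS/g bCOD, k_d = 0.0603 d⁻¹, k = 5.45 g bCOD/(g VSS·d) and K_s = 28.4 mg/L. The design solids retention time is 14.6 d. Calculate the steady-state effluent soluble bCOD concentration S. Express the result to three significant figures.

S ≈ 2.14 mg/L

Effluent substrate depends only on kinetics and SRT: S = K_s(1 + k_d θ_c) / [θ_c(Yk − k_d) − 1] = 28.4 × (1 + 0.0603 × 14.6) / [14.6 × (0.337 × 5.45 − 0.0603) − 1] = 53.40 / 24.93 = 2.142 mg/L.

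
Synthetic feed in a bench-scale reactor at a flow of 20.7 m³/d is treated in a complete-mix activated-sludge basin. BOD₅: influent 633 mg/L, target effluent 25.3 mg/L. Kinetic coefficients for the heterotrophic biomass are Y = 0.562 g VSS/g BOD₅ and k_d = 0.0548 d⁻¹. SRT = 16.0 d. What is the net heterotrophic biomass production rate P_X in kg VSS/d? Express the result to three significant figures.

P_X ≈ 3.77 kg VSS/d

Observed yield with endogenous decay: Y_obs = Y / (1 + k_d·θ_c) = 0.562 / (1 + 0.0548 × 16.0) = 0.562 / 1.877 = 0.2994 g VSS/g BOD₅.
Q·(S₀ − S) = 20.7 × (633 − 25.3) × 10⁻³ = 12.58 kg/d removed.
Net biomass production P_X = Y_obs × Q·(S₀ − S) = 0.2994 × 12.58 = 3.767 kg VSS/d.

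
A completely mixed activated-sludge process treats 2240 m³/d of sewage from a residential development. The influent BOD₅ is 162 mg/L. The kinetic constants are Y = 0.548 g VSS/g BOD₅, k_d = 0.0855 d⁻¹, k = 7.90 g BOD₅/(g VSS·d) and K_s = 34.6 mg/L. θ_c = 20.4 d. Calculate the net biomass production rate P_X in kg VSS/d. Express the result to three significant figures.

From the Monod/SRT balance for a CMAS, S = K_s·(1+k_d θ_c)/[θ_c·(Y k − k_d) − 1] = 34.6 × (1 + 0.0855 × 20.4) / [20.4 × (0.548 × 7.90 − 0.0855) − 1] = 94.95 / 85.57 = 1.110 mg/L.
Correct the yield for decay: Y_obs = Y/(1 + k_d θ_c) = 0.548 / (1 + 0.0855 × 20.4) = 0.548 / 2.744 = 0.1997.
Q·(S₀ − S) = 2240 × (162 − 1.11) × 10⁻³ = 360.4 kg/d removed.
P_X = Y_obs · Q(S₀ − S) = 0.1997 × 360.4 = 71.97 kg VSS/d.

P_X ≈ 72.0 kg VSS/d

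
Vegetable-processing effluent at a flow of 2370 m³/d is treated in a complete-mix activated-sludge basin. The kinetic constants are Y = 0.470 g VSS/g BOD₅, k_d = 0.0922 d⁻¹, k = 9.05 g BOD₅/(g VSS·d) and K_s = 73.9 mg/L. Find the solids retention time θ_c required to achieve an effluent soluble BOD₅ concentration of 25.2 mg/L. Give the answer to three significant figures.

θ_c ≈ 1.01 d

Specific growth rate at S = 25.2 mg/L: μ = YkS/(K_s+S) = 0.470·9.05·25.2/(73.9+25.2) = 1.082 d⁻¹.
Then 1/θ_c = μ − k_d = 1.082 − 0.0922 = 0.9894 d⁻¹, giving θ_c = 1.011 d.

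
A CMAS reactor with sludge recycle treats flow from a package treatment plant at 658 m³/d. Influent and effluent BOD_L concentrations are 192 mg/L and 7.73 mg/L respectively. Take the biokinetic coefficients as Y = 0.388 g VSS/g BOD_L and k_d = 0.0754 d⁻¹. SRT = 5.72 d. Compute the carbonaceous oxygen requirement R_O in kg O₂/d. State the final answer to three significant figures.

Observed yield with endogenous decay: Y_obs = Y / (1 + k_d·θ_c) = 0.388 / (1 + 0.0754 × 5.72) = 0.388 / 1.431 = 0.2711 g VSS/g BOD_L.
Q·(S₀ − S) = 658 × (192 − 7.73) × 10⁻³ = 121.2 kg/d removed.
Biomass synthesised: P_X = Y_obs × 121.2 = 32.87 kg VSS/d.
Carbonaceous O₂ demand = substrate oxidised − cell-mass equivalent = 121.2 − 1.42 × 32.87 = 74.58 kg O₂/d.

R_O ≈ 74.6 kg O₂/d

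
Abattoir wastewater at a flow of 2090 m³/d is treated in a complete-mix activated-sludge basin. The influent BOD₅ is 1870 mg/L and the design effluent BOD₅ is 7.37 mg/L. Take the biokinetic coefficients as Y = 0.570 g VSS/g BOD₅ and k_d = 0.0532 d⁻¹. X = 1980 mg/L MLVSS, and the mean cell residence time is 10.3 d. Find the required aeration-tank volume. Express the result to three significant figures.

Steady-state biomass mass balance: V·X·(1 + k_d·θ_c) = Y·Q·(S₀ − S)·θ_c, so V = 0.570 × 2090 × (1870 − 7.37) × 10.3 / [1980 × (1 + 0.0532 × 10.3)] = 2.29×10^7 / 3065 = 7457 m³.

V ≈ 7460 m³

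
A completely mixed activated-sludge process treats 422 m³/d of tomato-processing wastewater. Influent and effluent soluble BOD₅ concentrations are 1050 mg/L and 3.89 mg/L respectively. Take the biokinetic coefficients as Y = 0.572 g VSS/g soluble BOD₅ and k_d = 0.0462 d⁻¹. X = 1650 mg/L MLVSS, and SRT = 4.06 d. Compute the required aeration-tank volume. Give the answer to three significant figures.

From the SRT design equation V = Y Q (S₀−S) θ_c / [X (1 + k_d θ_c)] = 0.572 × 422 × (1050 − 3.89) × 4.06 / [1650 × (1 + 0.0462 × 4.06)] = 1.03×10^6 / 1959 = 523.2 m³.

V ≈ 523 m³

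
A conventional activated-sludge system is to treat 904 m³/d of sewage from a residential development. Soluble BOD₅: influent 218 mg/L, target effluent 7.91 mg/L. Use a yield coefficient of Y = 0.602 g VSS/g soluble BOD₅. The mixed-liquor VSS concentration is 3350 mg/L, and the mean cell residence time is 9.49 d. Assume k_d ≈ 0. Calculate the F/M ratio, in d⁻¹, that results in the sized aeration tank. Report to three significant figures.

F/M ≈ 0.182 d⁻¹

V·X = Y·Q·ΔS·θ_c gives V = 0.602 × 904 × (218 − 7.91) × 9.49 / 3350 = 323.9 m³.
F/M = Q·S₀ / (V·X) = 904 × 218 / (323.9 × 3350) = 0.1816 g soluble BOD₅·(g VSS·d)⁻¹.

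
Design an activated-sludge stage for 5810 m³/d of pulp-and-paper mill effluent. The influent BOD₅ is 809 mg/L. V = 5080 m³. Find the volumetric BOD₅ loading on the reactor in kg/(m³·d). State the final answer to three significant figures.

L_v ≈ 0.925 kg BOD₅/(m³·d)

Applied BOD₅ load per unit volume = Q·S₀/V = (5810 × 809/1000)/5080 = 0.9253 kg BOD₅·m⁻³·d⁻¹.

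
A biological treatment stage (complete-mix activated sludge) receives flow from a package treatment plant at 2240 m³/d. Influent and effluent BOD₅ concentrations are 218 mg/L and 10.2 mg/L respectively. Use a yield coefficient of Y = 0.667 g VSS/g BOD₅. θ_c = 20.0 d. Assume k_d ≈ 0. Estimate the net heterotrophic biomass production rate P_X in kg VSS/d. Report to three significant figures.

P_X ≈ 310 kg VSS/d

With endogenous decay neglected, the observed yield equals the true yield: Y_obs = Y = 0.667 g VSS/g BOD₅.
Q·(S₀ − S) = 2240 × (218 − 10.2) × 10⁻³ = 465.5 kg/d removed.
P_X = Y_obs · Q(S₀ − S) = 0.6670 × 465.5 = 310.5 kg VSS/d.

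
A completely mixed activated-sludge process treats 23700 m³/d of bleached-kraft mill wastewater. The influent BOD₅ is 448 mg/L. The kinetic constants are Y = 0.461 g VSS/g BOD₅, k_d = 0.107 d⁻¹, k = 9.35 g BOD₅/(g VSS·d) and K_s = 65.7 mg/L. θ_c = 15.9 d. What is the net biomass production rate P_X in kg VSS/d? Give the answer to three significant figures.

P_X ≈ 1800 kg VSS/d

Effluent substrate depends only on kinetics and SRT: S = K_s(1 + k_d θ_c) / [θ_c(Yk − k_d) − 1] = 65.7 × (1 + 0.107 × 15.9) / [15.9 × (0.461 × 9.35 − 0.107) − 1] = 177.5 / 65.83 = 2.696 mg/L.
The observed yield is Y_obs = Y/(1 + k_d·θ_c) = 0.461 / (1 + 0.107 × 15.9) = 0.461 / 2.701 = 0.1707 g VSS per g BOD₅ removed.
Q·(S₀ − S) = 23700 × (448 − 2.70) × 10⁻³ = 10554 kg/d removed.
P_X = Y_obs · Q(S₀ − S) = 0.1707 × 10554 = 1801 kg VSS/d.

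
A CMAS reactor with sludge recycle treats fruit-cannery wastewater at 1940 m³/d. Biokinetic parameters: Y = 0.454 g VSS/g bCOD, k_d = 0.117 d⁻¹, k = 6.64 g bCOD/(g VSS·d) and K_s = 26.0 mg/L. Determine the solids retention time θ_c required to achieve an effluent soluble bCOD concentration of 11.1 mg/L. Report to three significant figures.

Specific growth rate at S = 11.1 mg/L: μ = YkS/(K_s+S) = 0.454·6.64·11.1/(26.0+11.1) = 0.9019 d⁻¹.
1/θ_c = 0.9019 − 0.117 = 0.7849 d⁻¹, so θ_c = 1.274 d.

θ_c ≈ 1.27 d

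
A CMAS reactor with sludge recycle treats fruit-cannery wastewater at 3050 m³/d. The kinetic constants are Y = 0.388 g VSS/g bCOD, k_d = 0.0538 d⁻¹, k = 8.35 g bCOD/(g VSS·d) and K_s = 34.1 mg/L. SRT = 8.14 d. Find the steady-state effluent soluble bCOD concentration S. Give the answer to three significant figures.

S ≈ 1.97 mg/L

For a completely mixed reactor with recycle the Lawrence–McCarty relation gives S = K_s·(1 + k_d·θ_c) / [θ_c·(Y·k − k_d) − 1] = 34.1 × (1 + 0.0538 × 8.14) / [8.14 × (0.388 × 8.35 − 0.0538) − 1] = 49.03 / 24.93 = 1.967 mg/L.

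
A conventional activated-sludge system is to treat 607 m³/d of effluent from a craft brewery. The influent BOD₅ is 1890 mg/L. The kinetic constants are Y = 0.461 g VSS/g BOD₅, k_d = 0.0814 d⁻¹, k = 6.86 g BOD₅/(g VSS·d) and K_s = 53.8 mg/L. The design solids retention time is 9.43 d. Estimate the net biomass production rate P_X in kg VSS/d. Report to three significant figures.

P_X ≈ 299 kg VSS/d

For a completely mixed reactor with recycle the Lawrence–McCarty relation gives S = K_s·(1 + k_d·θ_c) / [θ_c·(Y·k − k_d) − 1] = 53.8 × (1 + 0.0814 × 9.43) / [9.43 × (0.461 × 6.86 − 0.0814) − 1] = 95.10 / 28.05 = 3.390 mg/L.
Correct the yield for decay: Y_obs = Y/(1 + k_d θ_c) = 0.461 / (1 + 0.0814 × 9.43) = 0.461 / 1.768 = 0.2608.
Substrate removed = Q·(S₀ − S) = 607 m³/d × (1890 − 3.39) g/m³ = 1.15×10^6 g/d = 1145 kg/d.
Net biomass production P_X = Y_obs × Q·(S₀ − S) = 0.2608 × 1145 = 298.7 kg VSS/d.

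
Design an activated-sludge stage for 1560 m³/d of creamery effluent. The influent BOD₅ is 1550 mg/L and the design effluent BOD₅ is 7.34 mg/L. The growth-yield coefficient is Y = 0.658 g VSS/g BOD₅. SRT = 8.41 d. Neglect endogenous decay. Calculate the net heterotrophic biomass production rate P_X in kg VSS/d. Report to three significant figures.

With endogenous decay neglected, the observed yield equals the true yield: Y_obs = Y = 0.658 g VSS/g BOD₅.
ΔS = 1550 − 7.34 = 1543 mg/L, so the substrate removal rate is 1560 × 1543/1000 = 2407 kg BOD₅/d.
So the net sludge growth is P_X = 0.6580 × 2407 = 1584 kg VSS/d.

P_X ≈ 1580 kg VSS/d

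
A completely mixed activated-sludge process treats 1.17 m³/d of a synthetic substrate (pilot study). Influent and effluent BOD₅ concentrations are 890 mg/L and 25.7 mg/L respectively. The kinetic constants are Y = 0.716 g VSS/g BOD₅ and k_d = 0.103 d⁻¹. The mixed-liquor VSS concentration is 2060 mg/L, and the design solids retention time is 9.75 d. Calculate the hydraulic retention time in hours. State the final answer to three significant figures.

τ ≈ 35.1 h

Steady-state biomass mass balance: V·X·(1 + k_d·θ_c) = Y·Q·(S₀ − S)·θ_c, so V = 0.716 × 1.17 × (890 − 25.7) × 9.75 / [2060 × (1 + 0.103 × 9.75)] = 7.06×10^3 / 4129 = 1.710 m³.
HRT = V/Q = 1.710 m³ / 1.17 m³·d⁻¹ = 1.461 d × 24 = 35.07 h.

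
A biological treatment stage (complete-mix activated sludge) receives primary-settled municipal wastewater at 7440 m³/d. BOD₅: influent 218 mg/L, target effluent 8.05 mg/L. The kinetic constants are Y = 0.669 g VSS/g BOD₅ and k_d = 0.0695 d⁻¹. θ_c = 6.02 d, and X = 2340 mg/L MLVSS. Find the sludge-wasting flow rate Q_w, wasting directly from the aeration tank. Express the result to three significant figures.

Q_w ≈ 315 m³/d

From the SRT design equation V = Y Q (S₀−S) θ_c / [X (1 + k_d θ_c)] = 0.669 × 7440 × (218 − 8.05) × 6.02 / [2340 × (1 + 0.0695 × 6.02)] = 6.29×10^6 / 3319 = 1895 m³.
With mixed-liquor wasting, θ_c = V/Q_w, so Q_w = V/θ_c = 1895/6.02 = 314.8 m³/d.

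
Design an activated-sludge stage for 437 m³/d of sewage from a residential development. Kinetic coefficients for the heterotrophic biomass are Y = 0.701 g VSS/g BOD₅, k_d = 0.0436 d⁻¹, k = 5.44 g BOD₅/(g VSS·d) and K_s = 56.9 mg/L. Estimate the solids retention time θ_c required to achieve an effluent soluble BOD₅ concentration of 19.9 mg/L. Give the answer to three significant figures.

θ_c ≈ 1.06 d

From 1/θ_c = Y·k·S/(K_s + S) − k_d: Y·k·S/(K_s+S) = 0.701 × 5.44 × 19.9 / (56.9 + 19.9) = 0.9881 d⁻¹.
1/θ_c = 0.9881 − 0.0436 = 0.9445 d⁻¹, so θ_c = 1.059 d.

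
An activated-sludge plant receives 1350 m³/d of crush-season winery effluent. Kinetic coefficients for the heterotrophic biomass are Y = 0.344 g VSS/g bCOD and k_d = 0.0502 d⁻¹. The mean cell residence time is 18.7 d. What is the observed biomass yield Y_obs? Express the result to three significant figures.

Correct the yield for decay: Y_obs = Y/(1 + k_d θ_c) = 0.344 / (1 + 0.0502 × 18.7) = 0.344 / 1.939 = 0.1774.

Y_obs ≈ 0.177 g VSS/g bCOD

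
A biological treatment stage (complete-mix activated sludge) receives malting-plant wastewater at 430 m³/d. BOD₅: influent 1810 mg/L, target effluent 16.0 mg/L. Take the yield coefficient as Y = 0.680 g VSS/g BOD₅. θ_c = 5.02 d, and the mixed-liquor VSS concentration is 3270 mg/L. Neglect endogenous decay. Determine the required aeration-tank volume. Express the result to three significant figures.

V ≈ 805 m³

With k_d = 0 the design equation reduces to V = Y Q (S₀−S) θ_c / X = 0.680 × 430 × (1810 − 16.0) × 5.02 / 3270 = 805.3 m³.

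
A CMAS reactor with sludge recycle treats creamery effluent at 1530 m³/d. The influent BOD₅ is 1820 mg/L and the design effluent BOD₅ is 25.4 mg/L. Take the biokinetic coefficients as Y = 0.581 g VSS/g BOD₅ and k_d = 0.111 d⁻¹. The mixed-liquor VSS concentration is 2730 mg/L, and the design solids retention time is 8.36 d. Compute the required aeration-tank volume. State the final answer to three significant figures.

V ≈ 2530 m³

Rearranging the biomass balance for a CMAS with decay, V = Y·Q·ΔS·θ_c / [X·(1+k_d θ_c)] = 0.581 × 1530 × (1820 − 25.4) × 8.36 / [2730 × (1 + 0.111 × 8.36)] = 1.33×10^7 / 5263 = 2534 m³.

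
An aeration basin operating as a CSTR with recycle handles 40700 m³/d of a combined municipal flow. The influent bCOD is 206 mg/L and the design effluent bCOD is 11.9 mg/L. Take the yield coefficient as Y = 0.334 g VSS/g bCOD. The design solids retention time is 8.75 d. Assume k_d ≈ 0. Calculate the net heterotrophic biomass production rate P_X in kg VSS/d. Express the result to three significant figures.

With endogenous decay neglected, the observed yield equals the true yield: Y_obs = Y = 0.334 g VSS/g bCOD.
ΔS = 206 − 11.9 = 194.1 mg/L, so the substrate removal rate is 40700 × 194.1/1000 = 7900 kg bCOD/d.
Biomass produced: P_X = Y_obs·Q·ΔS = 0.3340 × 7900 ≈ 2639 kg VSS/d.

P_X ≈ 2640 kg VSS/d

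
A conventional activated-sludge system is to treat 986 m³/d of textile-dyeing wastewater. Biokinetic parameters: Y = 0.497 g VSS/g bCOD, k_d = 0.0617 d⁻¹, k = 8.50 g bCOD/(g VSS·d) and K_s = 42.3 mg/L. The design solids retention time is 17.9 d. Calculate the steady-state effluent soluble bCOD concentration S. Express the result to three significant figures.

For a completely mixed reactor with recycle the Lawrence–McCarty relation gives S = K_s·(1 + k_d·θ_c) / [θ_c·(Y·k − k_d) − 1] = 42.3 × (1 + 0.0617 × 17.9) / [17.9 × (0.497 × 8.50 − 0.0617) − 1] = 89.02 / 73.51 = 1.211 mg/L.

S ≈ 1.21 mg/L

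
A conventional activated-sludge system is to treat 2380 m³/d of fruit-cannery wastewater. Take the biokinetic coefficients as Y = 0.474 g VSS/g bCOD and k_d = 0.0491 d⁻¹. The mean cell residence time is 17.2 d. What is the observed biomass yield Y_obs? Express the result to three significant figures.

Y_obs ≈ 0.257 g VSS/g bCOD

Observed yield with endogenous decay: Y_obs = Y / (1 + k_d·θ_c) = 0.474 / (1 + 0.0491 × 17.2) = 0.474 / 1.845 = 0.2570 g VSS/g bCOD.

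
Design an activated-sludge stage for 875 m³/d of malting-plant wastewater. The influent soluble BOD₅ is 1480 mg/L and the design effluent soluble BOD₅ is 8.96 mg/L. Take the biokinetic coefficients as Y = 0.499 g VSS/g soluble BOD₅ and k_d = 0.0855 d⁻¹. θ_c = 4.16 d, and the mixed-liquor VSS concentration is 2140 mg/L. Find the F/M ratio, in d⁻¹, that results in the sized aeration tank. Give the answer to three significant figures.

From the SRT design equation V = Y Q (S₀−S) θ_c / [X (1 + k_d θ_c)] = 0.499 × 875 × (1480 − 8.96) × 4.16 / [2140 × (1 + 0.0855 × 4.16)] = 2.67×10^6 / 2901 = 921.0 m³.
F/M = Q·S₀ / (V·X) = 875 × 1480 / (921.0 × 2140) = 0.6571 g soluble BOD₅·(g VSS·d)⁻¹.

F/M ≈ 0.657 d⁻¹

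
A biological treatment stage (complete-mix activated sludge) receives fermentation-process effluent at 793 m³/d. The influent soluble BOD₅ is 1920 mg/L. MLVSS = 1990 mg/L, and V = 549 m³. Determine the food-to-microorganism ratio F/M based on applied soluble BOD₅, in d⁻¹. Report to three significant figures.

Food-to-microorganism ratio F/M = Q S₀ / (V X) = 793 × 1920 / (549.0 × 1990) = 1.394 d⁻¹.

F/M ≈ 1.39 d⁻¹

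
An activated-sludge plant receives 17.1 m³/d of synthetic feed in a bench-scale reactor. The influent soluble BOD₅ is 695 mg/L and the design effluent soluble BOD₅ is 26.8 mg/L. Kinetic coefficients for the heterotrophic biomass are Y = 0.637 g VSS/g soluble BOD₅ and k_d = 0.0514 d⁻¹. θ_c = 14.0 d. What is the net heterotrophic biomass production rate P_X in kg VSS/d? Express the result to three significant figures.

Correct the yield for decay: Y_obs = Y/(1 + k_d θ_c) = 0.637 / (1 + 0.0514 × 14.0) = 0.637 / 1.720 = 0.3704.
Mass of soluble BOD₅ removed per day: Q(S₀ − S) = 17.1 × 668.2 g/m³ = 11.43 kg/d.
Biomass produced: P_X = Y_obs·Q·ΔS = 0.3704 × 11.43 ≈ 4.233 kg VSS/d.

P_X ≈ 4.23 kg VSS/d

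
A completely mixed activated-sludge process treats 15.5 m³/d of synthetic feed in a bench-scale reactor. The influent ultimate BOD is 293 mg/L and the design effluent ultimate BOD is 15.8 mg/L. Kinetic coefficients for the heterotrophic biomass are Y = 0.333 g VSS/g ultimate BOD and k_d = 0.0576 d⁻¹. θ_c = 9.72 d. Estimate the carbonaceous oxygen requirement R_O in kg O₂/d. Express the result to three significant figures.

The observed yield is Y_obs = Y/(1 + k_d·θ_c) = 0.333 / (1 + 0.0576 × 9.72) = 0.333 / 1.560 = 0.2135 g VSS per g ultimate BOD removed.
ΔS = 293 − 15.8 = 277.2 mg/L, so the substrate removal rate is 15.5 × 277.2/1000 = 4.297 kg ultimate BOD/d.
Biomass synthesised: P_X = Y_obs × 4.297 = 0.9172 kg VSS/d.
R_O = Q·ΔS − 1.42 P_X = 4.297 − 1.302 = 2.994 kg O₂/d.

R_O ≈ 2.99 kg O₂/d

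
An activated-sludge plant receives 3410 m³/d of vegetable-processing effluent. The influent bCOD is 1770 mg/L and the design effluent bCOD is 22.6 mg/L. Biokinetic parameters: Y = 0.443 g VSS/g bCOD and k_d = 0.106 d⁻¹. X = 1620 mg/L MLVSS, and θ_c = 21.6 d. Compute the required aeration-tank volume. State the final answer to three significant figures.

Rearranging the biomass balance for a CMAS with decay, V = Y·Q·ΔS·θ_c / [X·(1+k_d θ_c)] = 0.443 × 3410 × (1770 − 22.6) × 21.6 / [1620 × (1 + 0.106 × 21.6)] = 5.7×10^7 / 5329 = 10699 m³.

V ≈ 10700 m³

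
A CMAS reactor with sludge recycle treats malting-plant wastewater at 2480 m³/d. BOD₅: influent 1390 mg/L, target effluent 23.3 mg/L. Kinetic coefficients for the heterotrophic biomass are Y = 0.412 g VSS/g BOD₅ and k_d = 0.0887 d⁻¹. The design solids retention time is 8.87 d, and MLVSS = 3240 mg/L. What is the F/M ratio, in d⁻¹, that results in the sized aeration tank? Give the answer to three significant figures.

F/M ≈ 0.497 d⁻¹

Rearranging the biomass balance for a CMAS with decay, V = Y·Q·ΔS·θ_c / [X·(1+k_d θ_c)] = 0.412 × 2480 × (1390 − 23.3) × 8.87 / [3240 × (1 + 0.0887 × 8.87)] = 1.24×10^7 / 5789 = 2140 m³.
Food-to-microorganism ratio F/M = Q S₀ / (V X) = 2480 × 1390 / (2140 × 3240) = 0.4973 d⁻¹.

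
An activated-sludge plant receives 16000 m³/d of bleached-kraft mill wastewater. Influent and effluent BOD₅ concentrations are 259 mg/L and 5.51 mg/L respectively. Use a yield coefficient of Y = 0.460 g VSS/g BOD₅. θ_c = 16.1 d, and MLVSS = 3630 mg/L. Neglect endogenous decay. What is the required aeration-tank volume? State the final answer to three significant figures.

With k_d = 0 the design equation reduces to V = Y Q (S₀−S) θ_c / X = 0.460 × 16000 × (259 − 5.51) × 16.1 / 3630 = 8275 m³.

V ≈ 8270 m³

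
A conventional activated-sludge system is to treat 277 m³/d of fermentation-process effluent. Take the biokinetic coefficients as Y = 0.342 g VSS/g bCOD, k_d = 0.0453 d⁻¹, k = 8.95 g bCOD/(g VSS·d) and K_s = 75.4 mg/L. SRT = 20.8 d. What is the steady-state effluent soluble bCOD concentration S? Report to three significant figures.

Effluent substrate depends only on kinetics and SRT: S = K_s(1 + k_d θ_c) / [θ_c(Yk − k_d) − 1] = 75.4 × (1 + 0.0453 × 20.8) / [20.8 × (0.342 × 8.95 − 0.0453) − 1] = 146.4 / 61.72 = 2.373 mg/L.

S ≈ 2.37 mg/L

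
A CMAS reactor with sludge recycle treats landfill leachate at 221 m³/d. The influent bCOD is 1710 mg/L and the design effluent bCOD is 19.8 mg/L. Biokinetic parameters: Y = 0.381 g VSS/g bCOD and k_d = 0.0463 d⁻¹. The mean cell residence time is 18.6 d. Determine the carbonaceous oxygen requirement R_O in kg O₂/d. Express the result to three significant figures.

Correct the yield for decay: Y_obs = Y/(1 + k_d θ_c) = 0.381 / (1 + 0.0463 × 18.6) = 0.381 / 1.861 = 0.2047.
Mass of bCOD removed per day: Q(S₀ − S) = 221 × 1690 g/m³ = 373.5 kg/d.
Biomass synthesised: P_X = Y_obs × 373.5 = 76.47 kg VSS/d.
Carbonaceous O₂ demand = substrate oxidised − cell-mass equivalent = 373.5 − 1.42 × 76.47 = 265.0 kg O₂/d.

R_O ≈ 265 kg O₂/d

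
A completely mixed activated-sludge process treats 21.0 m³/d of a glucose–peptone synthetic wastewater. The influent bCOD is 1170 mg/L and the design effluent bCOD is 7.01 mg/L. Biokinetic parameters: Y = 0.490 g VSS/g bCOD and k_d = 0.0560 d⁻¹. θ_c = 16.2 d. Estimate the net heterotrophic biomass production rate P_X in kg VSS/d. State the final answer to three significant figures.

Observed yield with endogenous decay: Y_obs = Y / (1 + k_d·θ_c) = 0.490 / (1 + 0.0560 × 16.2) = 0.490 / 1.907 = 0.2569 g VSS/g bCOD.
Q·(S₀ − S) = 21.0 × (1170 − 7.01) × 10⁻³ = 24.42 kg/d removed.
Biomass produced: P_X = Y_obs·Q·ΔS = 0.2569 × 24.42 ≈ 6.275 kg VSS/d.

P_X ≈ 6.27 kg VSS/d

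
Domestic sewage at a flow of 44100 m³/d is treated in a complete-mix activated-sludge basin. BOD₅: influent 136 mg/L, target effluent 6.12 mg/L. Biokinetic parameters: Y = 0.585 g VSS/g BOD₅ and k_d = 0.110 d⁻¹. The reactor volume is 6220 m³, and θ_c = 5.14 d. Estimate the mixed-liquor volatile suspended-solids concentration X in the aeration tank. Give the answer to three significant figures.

Solving the biomass balance for X: X = Y Q (S₀−S) θ_c / [V (1+k_d θ_c)] = 0.585 × 44100 × (136 − 6.12) × 5.14 / [6220 × (1 + 0.110 × 5.14)] = 1769 mg/L.

X ≈ 1770 mg/L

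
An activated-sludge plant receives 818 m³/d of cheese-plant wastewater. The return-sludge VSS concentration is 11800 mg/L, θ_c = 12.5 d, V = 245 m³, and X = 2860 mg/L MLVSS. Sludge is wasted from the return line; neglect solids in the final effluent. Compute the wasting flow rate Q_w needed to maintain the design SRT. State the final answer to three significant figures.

Wasting from the return line (neglecting effluent solids): Q_w = V·X / (θ_c·X_r) = 245.0 × 2860 / (12.5 × 11800) = 4.751 m³/d.

Q_w ≈ 4.75 m³/d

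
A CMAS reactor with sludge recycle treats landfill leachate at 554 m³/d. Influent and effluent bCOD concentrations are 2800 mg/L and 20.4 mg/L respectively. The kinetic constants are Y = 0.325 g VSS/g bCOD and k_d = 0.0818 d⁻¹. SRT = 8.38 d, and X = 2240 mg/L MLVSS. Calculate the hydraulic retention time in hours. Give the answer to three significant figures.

τ ≈ 48.1 h

Rearranging the biomass balance for a CMAS with decay, V = Y·Q·ΔS·θ_c / [X·(1+k_d θ_c)] = 0.325 × 554 × (2800 − 20.4) × 8.38 / [2240 × (1 + 0.0818 × 8.38)] = 4.19×10^6 / 3775 = 1111 m³.
HRT = V/Q = 1111 m³ / 554 m³·d⁻¹ = 2.005 d × 24 = 48.12 h.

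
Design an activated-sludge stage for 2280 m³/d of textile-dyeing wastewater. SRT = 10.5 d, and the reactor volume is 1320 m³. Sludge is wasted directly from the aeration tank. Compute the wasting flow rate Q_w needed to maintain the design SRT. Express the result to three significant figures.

Q_w ≈ 126 m³/d

Wasting from the aeration tank: Q_w = V / θ_c = 1320 / 10.5 = 125.7 m³/d.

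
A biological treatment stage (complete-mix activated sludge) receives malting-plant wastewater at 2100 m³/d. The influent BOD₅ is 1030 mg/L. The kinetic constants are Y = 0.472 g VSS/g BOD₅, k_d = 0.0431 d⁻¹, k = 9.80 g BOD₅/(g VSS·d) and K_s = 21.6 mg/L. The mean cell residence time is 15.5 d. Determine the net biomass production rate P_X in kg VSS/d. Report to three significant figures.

Effluent substrate depends only on kinetics and SRT: S = K_s(1 + k_d θ_c) / [θ_c(Yk − k_d) − 1] = 21.6 × (1 + 0.0431 × 15.5) / [15.5 × (0.472 × 9.80 − 0.0431) − 1] = 36.03 / 70.03 = 0.5145 mg/L.
The observed yield is Y_obs = Y/(1 + k_d·θ_c) = 0.472 / (1 + 0.0431 × 15.5) = 0.472 / 1.668 = 0.2830 g VSS per g BOD₅ removed.
Substrate removed = Q·(S₀ − S) = 2100 m³/d × (1030 − 0.515) g/m³ = 2.16×10^6 g/d = 2162 kg/d.
P_X = Y_obs · Q(S₀ − S) = 0.2830 × 2162 = 611.7 kg VSS/d.

P_X ≈ 612 kg VSS/d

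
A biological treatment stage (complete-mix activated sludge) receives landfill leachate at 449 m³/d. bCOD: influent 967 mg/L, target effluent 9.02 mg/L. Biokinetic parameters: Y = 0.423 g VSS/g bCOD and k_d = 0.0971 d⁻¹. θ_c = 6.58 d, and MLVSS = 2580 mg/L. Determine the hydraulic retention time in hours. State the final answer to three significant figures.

Steady-state biomass mass balance: V·X·(1 + k_d·θ_c) = Y·Q·(S₀ − S)·θ_c, so V = 0.423 × 449 × (967 − 9.02) × 6.58 / [2580 × (1 + 0.0971 × 6.58)] = 1.2×10^6 / 4228 = 283.1 m³.
τ = V/Q = 283.1/449 = 0.6306 d, or 15.13 h.

τ ≈ 15.1 h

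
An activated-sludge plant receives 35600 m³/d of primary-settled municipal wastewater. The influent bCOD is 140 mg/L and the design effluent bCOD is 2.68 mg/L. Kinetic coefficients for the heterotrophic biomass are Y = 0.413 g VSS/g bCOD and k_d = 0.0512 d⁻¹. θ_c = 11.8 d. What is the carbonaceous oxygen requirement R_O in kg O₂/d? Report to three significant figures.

R_O ≈ 3100 kg O₂/d

Correct the yield for decay: Y_obs = Y/(1 + k_d θ_c) = 0.413 / (1 + 0.0512 × 11.8) = 0.413 / 1.604 = 0.2575.
Q·(S₀ − S) = 35600 × (140 − 2.68) × 10⁻³ = 4889 kg/d removed.
Net sludge production P_X = 0.2575 × 4889 = 1259 kg VSS/d.
Carbonaceous O₂ demand = substrate oxidised − cell-mass equivalent = 4889 − 1.42 × 1259 = 3101 kg O₂/d.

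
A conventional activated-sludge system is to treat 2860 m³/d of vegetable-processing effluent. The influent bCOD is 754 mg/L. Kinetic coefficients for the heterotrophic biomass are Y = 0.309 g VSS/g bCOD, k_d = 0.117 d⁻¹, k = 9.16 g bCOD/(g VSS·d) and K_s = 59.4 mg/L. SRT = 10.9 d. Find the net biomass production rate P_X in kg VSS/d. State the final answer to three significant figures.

P_X ≈ 291 kg VSS/d

From the Monod/SRT balance for a CMAS, S = K_s·(1+k_d θ_c)/[θ_c·(Y k − k_d) − 1] = 59.4 × (1 + 0.117 × 10.9) / [10.9 × (0.309 × 9.16 − 0.117) − 1] = 135.2 / 28.58 = 4.730 mg/L.
The observed yield is Y_obs = Y/(1 + k_d·θ_c) = 0.309 / (1 + 0.117 × 10.9) = 0.309 / 2.275 = 0.1358 g VSS per g bCOD removed.
ΔS = 754 − 4.73 = 749.3 mg/L, so the substrate removal rate is 2860 × 749.3/1000 = 2143 kg bCOD/d.
So the net sludge growth is P_X = 0.1358 × 2143 = 291.0 kg VSS/d.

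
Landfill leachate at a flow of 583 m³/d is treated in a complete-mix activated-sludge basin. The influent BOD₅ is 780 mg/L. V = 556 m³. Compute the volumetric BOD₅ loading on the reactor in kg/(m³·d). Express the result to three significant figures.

L_v ≈ 0.818 kg BOD₅/(m³·d)

L_v = Q S₀ / V = 583 × 780 × 10⁻³ / 556.0 = 0.8179 kg/(m³·d).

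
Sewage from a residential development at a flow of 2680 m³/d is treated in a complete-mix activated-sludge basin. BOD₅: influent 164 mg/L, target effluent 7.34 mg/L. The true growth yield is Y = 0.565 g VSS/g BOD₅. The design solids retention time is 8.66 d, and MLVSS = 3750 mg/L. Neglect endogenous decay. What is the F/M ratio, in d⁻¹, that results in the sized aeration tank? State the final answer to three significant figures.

F/M ≈ 0.214 d⁻¹

Biomass mass balance (decay neglected): V·X = Y·Q·(S₀ − S)·θ_c, so V = 0.565 × 2680 × (164 − 7.34) × 8.66 / 3750 = 547.8 m³.
Food-to-microorganism ratio F/M = Q S₀ / (V X) = 2680 × 164 / (547.8 × 3750) = 0.2140 d⁻¹.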